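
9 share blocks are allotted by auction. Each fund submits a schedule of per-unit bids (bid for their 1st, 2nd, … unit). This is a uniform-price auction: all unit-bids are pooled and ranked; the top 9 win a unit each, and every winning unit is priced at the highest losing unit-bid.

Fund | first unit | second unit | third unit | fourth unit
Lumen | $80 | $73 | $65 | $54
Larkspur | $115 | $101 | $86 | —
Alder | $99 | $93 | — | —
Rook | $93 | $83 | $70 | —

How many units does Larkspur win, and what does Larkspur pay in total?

Merging the schedules and taking the best 9: 115 (Larkspur-1), 101 (Larkspur-2), 99 (Alder-1), 93 (Alder-2), 93 (Rook-1), 86 (Larkspur-3), 83 (Rook-2), 80 (Lumen-1), 73 (Lumen-2)
The (k+1)-th unit-bid is $70.
Larkspur wins 3 unit(s) at $70 each.

Larkspur: 3 units, pays $210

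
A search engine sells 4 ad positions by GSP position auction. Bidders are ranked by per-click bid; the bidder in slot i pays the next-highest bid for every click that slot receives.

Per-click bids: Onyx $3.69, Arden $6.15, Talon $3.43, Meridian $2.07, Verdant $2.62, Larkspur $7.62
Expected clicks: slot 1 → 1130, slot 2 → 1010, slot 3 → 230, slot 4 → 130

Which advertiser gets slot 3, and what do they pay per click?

Sorting advertisers: $7.62 (Larkspur) > $6.15 (Arden) > $3.69 (Onyx) > $3.43 (Talon) > $2.62 (Verdant) > …
Slot 3 goes to the third-ranked bidder, Onyx, who pays the next bid down: $3.43/click.

Onyx; $3.43 per click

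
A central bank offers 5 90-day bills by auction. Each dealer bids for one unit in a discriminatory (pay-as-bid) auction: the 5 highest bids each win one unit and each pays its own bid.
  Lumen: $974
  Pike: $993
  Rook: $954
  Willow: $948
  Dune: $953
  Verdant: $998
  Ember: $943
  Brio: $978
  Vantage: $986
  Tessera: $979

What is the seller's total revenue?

Ordering the bids: 998 (Verdant), 993 (Pike), 986 (Vantage), 979 (Tessera), 978 (Brio), 974 (Lumen), 954 (Rook), …
Top 5: Verdant, Pike, Vantage, Tessera, Brio.
Total revenue = 998 + 993 + 986 + 979 + 978 = $4,934.

Total revenue: $4,934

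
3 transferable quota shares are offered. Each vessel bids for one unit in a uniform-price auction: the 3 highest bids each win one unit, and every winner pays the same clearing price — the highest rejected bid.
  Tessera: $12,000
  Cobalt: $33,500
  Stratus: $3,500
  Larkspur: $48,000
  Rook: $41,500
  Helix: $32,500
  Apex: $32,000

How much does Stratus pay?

Stratus pays $0

Sorting: 48,000 (Larkspur), 41,500 (Rook), 33,500 (Cobalt), 32,500 (Helix), 32,000 (Apex), …
Top 3: Larkspur, Rook, Cobalt.
Clearing price = highest rejected bid = $32,500.
Stratus does not win → pays $0.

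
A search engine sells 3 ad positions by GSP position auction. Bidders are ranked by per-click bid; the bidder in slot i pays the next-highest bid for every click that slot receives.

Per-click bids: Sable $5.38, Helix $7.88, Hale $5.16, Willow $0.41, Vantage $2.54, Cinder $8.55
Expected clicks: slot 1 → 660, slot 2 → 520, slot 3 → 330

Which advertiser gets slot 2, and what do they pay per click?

Per-click bids in order: $8.55 (Cinder) > $7.88 (Helix) > $5.38 (Sable) > $5.16 (Hale) > …
Slot 2 goes to the second-ranked bidder, Helix, who pays the next bid down: $5.38/click.

Helix; $5.38 per click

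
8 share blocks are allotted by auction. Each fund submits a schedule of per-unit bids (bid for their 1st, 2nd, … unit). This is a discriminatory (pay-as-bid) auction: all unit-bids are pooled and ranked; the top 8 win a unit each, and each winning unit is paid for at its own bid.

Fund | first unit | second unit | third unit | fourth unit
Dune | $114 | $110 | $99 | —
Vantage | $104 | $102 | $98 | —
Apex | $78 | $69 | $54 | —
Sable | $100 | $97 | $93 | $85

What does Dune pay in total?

Dune pays $323

All unit-bids, highest first — top 8: 114 (Dune-1), 110 (Dune-2), 104 (Vantage-1), 102 (Vantage-2), 100 (Sable-1), 99 (Dune-3), 98 (Vantage-3), 97 (Sable-2)
Next rejected bid: $93 (not a price — pay-as-bid).
Dune's winning unit-bids: 114 + 110 + 99 = $323.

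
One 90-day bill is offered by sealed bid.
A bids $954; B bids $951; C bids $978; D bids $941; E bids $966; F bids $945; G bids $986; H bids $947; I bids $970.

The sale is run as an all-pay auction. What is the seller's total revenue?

Total revenue: $8,638

Sorting bids: 986 (G) > 978 (C) > 970 (I) > 966 (E) > 954 (A) > 951 (B) > …
Every bidder forfeits their bid regardless of winning.
Revenue = 954 + 951 + 978 + 941 + 966 + 945 + 986 + 947 + 970 = $8,638.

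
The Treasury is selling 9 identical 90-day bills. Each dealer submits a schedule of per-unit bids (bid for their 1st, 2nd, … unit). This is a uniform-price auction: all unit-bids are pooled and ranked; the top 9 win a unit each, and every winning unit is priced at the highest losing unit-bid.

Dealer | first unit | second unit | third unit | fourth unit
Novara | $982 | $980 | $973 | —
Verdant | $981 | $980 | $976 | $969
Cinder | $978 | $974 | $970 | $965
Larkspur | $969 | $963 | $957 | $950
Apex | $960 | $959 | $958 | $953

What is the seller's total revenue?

All unit-bids, highest first — top 9: 982 (Novara-1), 981 (Verdant-1), 980 (Novara-2), 980 (Verdant-2), 978 (Cinder-1), 976 (Verdant-3), 974 (Cinder-2), 973 (Novara-3), 970 (Cinder-3)
Highest rejected unit-bid = $969.
Allocation: Cinder 3, Novara 3, Verdant 3. Every unit priced at $969.
Revenue = 9 × 969 = $8,721.

Total revenue: $8,721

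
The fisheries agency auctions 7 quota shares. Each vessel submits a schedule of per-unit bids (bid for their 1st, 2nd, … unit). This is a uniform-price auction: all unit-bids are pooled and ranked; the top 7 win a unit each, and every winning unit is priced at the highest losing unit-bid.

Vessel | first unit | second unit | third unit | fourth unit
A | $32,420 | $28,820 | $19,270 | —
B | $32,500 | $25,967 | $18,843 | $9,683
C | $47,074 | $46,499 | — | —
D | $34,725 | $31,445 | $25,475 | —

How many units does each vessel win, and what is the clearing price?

Merging the schedules and taking the best 7: 47,074 (C-1), 46,499 (C-2), 34,725 (D-1), 32,500 (B-1), 32,420 (A-1), 31,445 (D-2), 28,820 (A-2)
Highest rejected unit-bid = $25,967.
Allocation: A 2, B 1, C 2, D 2.

A 2, B 1, C 2, D 2; clearing price $25,967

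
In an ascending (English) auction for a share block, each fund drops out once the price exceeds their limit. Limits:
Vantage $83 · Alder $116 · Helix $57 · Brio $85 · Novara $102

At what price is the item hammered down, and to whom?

Alder wins at $102

Open ascending-bid auction: the price rises until one bidder remains; the winner pays the price at which the last rival dropped out.
Sorting limits: 116 (Alder) > 102 (Novara) > 85 (Brio) > 83 (Vantage) > 57 (Helix)
Once the price passes $102, only Alder is left; the hammer falls at Novara's limit of $102.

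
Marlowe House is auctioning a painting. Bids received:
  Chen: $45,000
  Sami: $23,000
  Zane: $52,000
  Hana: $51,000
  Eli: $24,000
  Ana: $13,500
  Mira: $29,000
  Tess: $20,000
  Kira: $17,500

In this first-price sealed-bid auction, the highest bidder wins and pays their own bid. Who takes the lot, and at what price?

Zane pays $52,000

Bids ranked: 52,000 (Zane) > 51,000 (Hana) > 45,000 (Chen) > 29,000 (Mira) > 24,000 (Eli) > 23,000 (Sami) > …
Zane has the highest bid and pays exactly that: $52,000.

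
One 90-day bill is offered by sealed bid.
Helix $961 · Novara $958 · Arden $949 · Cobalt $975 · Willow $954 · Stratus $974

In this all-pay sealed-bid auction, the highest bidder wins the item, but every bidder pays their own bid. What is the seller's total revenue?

Bids ranked: 975 (Cobalt) > 974 (Stratus) > 961 (Helix) > 958 (Novara) > 954 (Willow) > 949 (Arden)
Every bidder forfeits their bid regardless of winning.
Revenue = 961 + 958 + 949 + 975 + 954 + 974 = $5,771.

Total revenue: $5,771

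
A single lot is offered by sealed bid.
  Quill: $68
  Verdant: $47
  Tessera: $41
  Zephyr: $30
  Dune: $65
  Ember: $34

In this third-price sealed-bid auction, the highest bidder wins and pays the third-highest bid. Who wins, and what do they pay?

Bids ranked: 68 (Quill) > 65 (Dune) > 47 (Verdant) > 41 (Tessera) > 34 (Ember) > 30 (Zephyr)
Quill wins; payment is bid #3 in the ranking = $47.

Quill pays $47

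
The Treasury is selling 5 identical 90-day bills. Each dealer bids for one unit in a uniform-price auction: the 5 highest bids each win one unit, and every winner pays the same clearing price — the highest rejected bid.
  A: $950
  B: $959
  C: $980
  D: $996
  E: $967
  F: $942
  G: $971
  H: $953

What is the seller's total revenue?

Bids ranked high→low: 996 (D), 980 (C), 971 (G), 967 (E), 959 (B), 953 (H), 950 (A), …
The 5 highest are D, C, G, E, B.
First losing bid is H's $953, which sets the uniform price.
Total revenue = 5 × $953 = $4,765.

Total revenue: $4,765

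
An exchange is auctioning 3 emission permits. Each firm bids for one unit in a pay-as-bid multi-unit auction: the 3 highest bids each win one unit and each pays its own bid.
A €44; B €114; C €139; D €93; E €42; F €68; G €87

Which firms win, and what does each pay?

Sorting: 139 (C), 114 (B), 93 (D), 87 (G), 68 (F), …
Winners (3 units): C, B, D.
Each winner pays its own bid: C €139, B €114, D €93.

C €139, B €114, D €93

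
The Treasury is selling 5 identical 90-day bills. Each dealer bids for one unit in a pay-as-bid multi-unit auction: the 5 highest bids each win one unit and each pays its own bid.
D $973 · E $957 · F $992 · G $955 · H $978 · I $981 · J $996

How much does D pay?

Bids ranked high→low: 996 (J), 992 (F), 981 (I), 978 (H), 973 (D), 957 (E), 955 (G)
The 5 highest are J, F, I, H, D.
D wins → own bid $973.

D pays $973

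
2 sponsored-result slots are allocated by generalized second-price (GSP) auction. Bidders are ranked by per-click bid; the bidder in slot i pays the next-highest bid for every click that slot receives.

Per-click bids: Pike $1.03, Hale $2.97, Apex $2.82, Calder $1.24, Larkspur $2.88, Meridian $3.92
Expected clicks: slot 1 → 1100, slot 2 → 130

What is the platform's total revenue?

Total revenue: $3641.40

Sorting advertisers: $3.92 (Meridian) > $2.97 (Hale) > $2.88 (Larkspur) > …
Slot 1: Meridian pays $2.97 × 1100 = $3267.00
Slot 2: Hale pays $2.88 × 130 = $374.40
Total = $3641.40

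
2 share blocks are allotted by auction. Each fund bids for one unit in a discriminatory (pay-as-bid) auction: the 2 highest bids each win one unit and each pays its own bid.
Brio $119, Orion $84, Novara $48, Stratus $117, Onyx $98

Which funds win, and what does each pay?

Sorting: 119 (Brio), 117 (Stratus), 98 (Onyx), 84 (Orion), …
Top 2: Brio, Stratus.
Each winner pays its own bid: Brio $119, Stratus $117.

Brio $119, Stratus $117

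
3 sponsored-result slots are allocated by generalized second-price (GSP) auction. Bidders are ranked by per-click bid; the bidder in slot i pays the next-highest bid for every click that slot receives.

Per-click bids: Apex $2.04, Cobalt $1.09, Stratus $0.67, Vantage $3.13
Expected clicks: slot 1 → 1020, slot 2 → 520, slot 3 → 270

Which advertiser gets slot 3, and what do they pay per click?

Cobalt; $0.67 per click

Ranked by bid: $3.13 (Vantage) > $2.04 (Apex) > $1.09 (Cobalt) > $0.67 (Stratus)
Slot 3 goes to the third-ranked bidder, Cobalt, who pays the next bid down: $0.67/click.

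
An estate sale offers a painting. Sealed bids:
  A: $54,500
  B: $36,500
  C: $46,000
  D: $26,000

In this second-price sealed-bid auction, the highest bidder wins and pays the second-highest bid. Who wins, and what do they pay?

Second-price sealed-bid auction: the highest bidder wins and pays the second-highest bid.
Bids ranked: 54,500 (A) > 46,000 (C) > 36,500 (B) > 26,000 (D)
Second-price: A pays C's bid of $46,000.

A pays $46,000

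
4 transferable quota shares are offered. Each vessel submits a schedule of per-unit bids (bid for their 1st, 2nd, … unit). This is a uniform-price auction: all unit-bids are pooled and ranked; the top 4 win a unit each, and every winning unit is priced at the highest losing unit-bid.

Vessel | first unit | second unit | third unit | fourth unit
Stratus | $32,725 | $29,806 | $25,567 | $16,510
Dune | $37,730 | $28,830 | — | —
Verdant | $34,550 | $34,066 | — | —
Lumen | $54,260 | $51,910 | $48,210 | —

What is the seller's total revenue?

Total revenue: $138,200

All unit-bids, highest first — top 4: 54,260 (Lumen-1), 51,910 (Lumen-2), 48,210 (Lumen-3), 37,730 (Dune-1)
Highest rejected unit-bid = $34,550.
Allocation: Dune 1, Lumen 3. Every unit priced at $34,550.
Revenue = 4 × 34,550 = $138,200.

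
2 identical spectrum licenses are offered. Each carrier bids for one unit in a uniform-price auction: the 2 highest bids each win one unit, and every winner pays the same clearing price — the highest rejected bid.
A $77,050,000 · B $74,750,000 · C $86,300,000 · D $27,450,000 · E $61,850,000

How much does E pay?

E pays $0

Sorting: 86,300,000 (C), 77,050,000 (A), 74,750,000 (B), 61,850,000 (E), …
Winners (2 units): C, A.
First losing bid is B's $74,750,000, which sets the uniform price.
E does not win → pays $0.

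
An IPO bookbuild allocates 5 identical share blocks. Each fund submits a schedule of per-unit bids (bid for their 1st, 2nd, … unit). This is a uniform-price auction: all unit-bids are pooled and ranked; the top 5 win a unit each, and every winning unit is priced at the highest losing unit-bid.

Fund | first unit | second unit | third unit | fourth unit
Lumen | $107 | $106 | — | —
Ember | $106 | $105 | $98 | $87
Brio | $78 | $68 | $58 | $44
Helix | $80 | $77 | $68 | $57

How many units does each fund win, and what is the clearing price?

All unit-bids, highest first — top 5: 107 (Lumen-1), 106 (Lumen-2), 106 (Ember-1), 105 (Ember-2), 98 (Ember-3)
First bid not allocated: $87.
Allocation: Ember 3, Lumen 2.

Ember 3, Lumen 2; clearing price $87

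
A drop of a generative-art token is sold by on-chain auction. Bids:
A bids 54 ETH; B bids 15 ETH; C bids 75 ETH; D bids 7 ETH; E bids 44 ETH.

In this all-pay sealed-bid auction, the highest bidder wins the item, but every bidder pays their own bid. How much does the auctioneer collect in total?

All-pay sealed-bid auction: the highest bidder wins the item, but every bidder pays their own bid.
Bids in order: 75 (C) > 54 (A) > 44 (E) > 15 (B) > 7 (D)
C wins with the top bid; all bids are sunk regardless.
Every bidder forfeits their bid regardless of winning.
Revenue = 54 + 15 + 75 + 7 + 44 = 195 ETH.

Total revenue: 195 ETH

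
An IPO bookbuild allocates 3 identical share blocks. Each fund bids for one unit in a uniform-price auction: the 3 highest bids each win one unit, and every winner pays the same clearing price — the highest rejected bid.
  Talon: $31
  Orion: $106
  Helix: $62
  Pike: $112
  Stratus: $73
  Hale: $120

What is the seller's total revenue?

Total revenue: $219

Ordering the bids: 120 (Hale), 112 (Pike), 106 (Orion), 73 (Stratus), 62 (Helix), …
The 3 highest are Hale, Pike, Orion.
First losing bid is Stratus's $73, which sets the uniform price.
Total revenue = 3 × $73 = $219.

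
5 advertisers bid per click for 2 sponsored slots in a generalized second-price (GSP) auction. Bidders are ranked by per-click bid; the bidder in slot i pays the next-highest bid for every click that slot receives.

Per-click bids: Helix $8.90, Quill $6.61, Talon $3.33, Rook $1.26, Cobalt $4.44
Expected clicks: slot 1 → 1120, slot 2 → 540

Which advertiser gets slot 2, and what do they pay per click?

Quill; $4.44 per click

Ranked by bid: $8.90 (Helix) > $6.61 (Quill) > $4.44 (Cobalt) > …
Slot 2 goes to the second-ranked bidder, Quill, who pays the next bid down: $4.44/click.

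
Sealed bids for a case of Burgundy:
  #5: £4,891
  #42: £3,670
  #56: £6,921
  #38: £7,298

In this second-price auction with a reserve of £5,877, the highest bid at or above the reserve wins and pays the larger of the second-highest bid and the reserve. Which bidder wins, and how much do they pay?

Sorting bids: 7,298 (#38) > 6,921 (#56) > 4,891 (#5) > 3,670 (#42)
Highest eligible bid: #38 at £7,298.
Second-highest bid £6,921 exceeds the reserve £5,877 → payment £6,921.

#38 pays £6,921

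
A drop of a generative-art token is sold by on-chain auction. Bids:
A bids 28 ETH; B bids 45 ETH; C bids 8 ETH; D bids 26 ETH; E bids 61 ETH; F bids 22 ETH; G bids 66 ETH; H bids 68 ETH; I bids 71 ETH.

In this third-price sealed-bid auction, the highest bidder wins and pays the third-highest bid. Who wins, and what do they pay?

I pays 66 ETH

Bids ranked: 71 (I) > 68 (H) > 66 (G) > 61 (E) > 45 (B) > 28 (A) > …
I is highest; pays the third-highest bid, 66 ETH.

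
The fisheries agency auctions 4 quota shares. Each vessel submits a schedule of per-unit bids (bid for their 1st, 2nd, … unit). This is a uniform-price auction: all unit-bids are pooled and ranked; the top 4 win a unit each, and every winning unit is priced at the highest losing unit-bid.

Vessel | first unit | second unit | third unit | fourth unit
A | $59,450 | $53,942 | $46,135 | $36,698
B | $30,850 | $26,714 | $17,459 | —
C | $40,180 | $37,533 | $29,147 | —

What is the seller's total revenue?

Total revenue: $150,132

Merging the schedules and taking the best 4: 59,450 (A-1), 53,942 (A-2), 46,135 (A-3), 40,180 (C-1)
The (k+1)-th unit-bid is $37,533.
Allocation: A 3, C 1. Every unit priced at $37,533.
Revenue = 4 × 37,533 = $150,132.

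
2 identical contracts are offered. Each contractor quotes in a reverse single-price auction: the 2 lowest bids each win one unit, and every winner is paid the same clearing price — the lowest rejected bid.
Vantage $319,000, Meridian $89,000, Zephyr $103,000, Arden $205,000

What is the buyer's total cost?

Sorting: 89,000 (Meridian), 103,000 (Zephyr), 205,000 (Arden), 319,000 (Vantage)
Lowest 2: Meridian, Zephyr.
First losing bid is Arden's $205,000, which sets the uniform price.
Total cost = 2 × $205,000 = $410,000.

Total cost: $410,000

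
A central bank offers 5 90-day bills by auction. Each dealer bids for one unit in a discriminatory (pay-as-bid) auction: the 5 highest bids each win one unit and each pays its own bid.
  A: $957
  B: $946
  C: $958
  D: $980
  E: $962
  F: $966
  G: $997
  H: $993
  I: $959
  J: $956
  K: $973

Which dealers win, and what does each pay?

G $997, H $993, D $980, K $973, F $966

Bids ranked high→low: 997 (G), 993 (H), 980 (D), 973 (K), 966 (F), 962 (E), 959 (I), …
Winners (5 units): G, H, D, K, F.
Each winner pays its own bid: G $997, H $993, D $980, K $973, F $966.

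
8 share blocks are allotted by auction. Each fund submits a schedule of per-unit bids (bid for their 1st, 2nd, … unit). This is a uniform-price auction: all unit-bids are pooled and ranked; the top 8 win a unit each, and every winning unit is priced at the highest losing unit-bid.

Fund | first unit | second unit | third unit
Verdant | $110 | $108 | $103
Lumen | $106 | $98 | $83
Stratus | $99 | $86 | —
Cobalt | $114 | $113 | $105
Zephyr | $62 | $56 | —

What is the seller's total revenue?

Total revenue: $784

Pooled unit-bids ranked (top 8): 114 (Cobalt-1), 113 (Cobalt-2), 110 (Verdant-1), 108 (Verdant-2), 106 (Lumen-1), 105 (Cobalt-3), 103 (Verdant-3), 99 (Stratus-1)
First bid not allocated: $98.
Allocation: Cobalt 3, Lumen 1, Stratus 1, Verdant 3. Every unit priced at $98.
Revenue = 8 × 98 = $784.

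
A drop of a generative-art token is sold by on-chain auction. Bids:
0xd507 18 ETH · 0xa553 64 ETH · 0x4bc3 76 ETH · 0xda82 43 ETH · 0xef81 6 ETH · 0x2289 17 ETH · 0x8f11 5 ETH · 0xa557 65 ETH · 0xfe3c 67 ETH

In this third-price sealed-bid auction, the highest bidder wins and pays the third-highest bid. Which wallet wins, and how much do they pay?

Third-price sealed-bid auction: the highest bidder wins and pays the third-highest bid.
Sorting bids: 76 (0x4bc3) > 67 (0xfe3c) > 65 (0xa557) > 64 (0xa553) > 43 (0xda82) > 18 (0xd507) > …
0x4bc3 is highest; pays the third-highest bid, 65 ETH.

0x4bc3 pays 65 ETH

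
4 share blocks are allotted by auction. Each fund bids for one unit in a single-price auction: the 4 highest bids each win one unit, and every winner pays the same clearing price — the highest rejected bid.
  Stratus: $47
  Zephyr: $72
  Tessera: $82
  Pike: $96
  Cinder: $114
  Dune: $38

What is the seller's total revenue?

Bids ranked high→low: 114 (Cinder), 96 (Pike), 82 (Tessera), 72 (Zephyr), 47 (Stratus), 38 (Dune)
Top 4: Cinder, Pike, Tessera, Zephyr.
Clearing price = highest rejected bid = $47.
Total revenue = 4 × $47 = $188.

Total revenue: $188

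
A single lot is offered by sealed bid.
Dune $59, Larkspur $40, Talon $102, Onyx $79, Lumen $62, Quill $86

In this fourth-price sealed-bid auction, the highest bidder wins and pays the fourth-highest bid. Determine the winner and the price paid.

Talon pays $62

Rule: the highest bidder wins and pays the fourth-highest bid.
Sorting bids: 102 (Talon) > 86 (Quill) > 79 (Onyx) > 62 (Lumen) > 59 (Dune) > 40 (Larkspur)
Talon is highest; pays the fourth-highest bid, $62.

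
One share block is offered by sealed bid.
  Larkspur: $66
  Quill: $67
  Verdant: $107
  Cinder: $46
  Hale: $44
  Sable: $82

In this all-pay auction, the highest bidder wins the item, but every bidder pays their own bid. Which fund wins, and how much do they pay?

Verdant pays $107

All-pay auction: the highest bidder wins the item, but every bidder pays their own bid.
Bids ranked: 107 (Verdant) > 82 (Sable) > 67 (Quill) > 66 (Larkspur) > 46 (Cinder) > 44 (Hale)
Verdant wins with the top bid; all bids are sunk regardless.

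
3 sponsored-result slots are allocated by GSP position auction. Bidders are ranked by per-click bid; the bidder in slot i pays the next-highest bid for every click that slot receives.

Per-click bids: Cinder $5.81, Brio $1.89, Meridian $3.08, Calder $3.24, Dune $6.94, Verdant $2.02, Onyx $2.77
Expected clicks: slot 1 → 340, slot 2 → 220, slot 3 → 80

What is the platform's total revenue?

Sorting advertisers: $6.94 (Dune) > $5.81 (Cinder) > $3.24 (Calder) > $3.08 (Meridian) > …
Slot 1: Dune pays $5.81 × 340 = $1975.40
Slot 2: Cinder pays $3.24 × 220 = $712.80
Slot 3: Calder pays $3.08 × 80 = $246.40
Total = $2934.60

Total revenue: $2934.60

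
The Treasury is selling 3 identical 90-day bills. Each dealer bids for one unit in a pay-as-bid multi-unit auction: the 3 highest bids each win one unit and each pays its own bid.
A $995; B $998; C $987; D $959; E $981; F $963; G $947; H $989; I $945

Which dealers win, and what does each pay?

Sorting: 998 (B), 995 (A), 989 (H), 987 (C), 981 (E), …
Top 3: B, A, H.
Each winner pays its own bid: B $998, A $995, H $989.

B $998, A $995, H $989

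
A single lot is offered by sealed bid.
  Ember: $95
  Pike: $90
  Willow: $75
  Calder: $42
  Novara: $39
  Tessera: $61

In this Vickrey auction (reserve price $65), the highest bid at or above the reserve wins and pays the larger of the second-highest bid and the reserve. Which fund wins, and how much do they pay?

Ember pays $90

Rule: the highest bid at or above the reserve wins and pays the larger of the second-highest bid and the reserve.
Bids ranked: 95 (Ember) > 90 (Pike) > 75 (Willow) > 61 (Tessera) > 42 (Calder) > 39 (Novara)
Ember has the top bid at or above the reserve ($95).
Second-highest bid $90 exceeds the reserve $65 → payment $90.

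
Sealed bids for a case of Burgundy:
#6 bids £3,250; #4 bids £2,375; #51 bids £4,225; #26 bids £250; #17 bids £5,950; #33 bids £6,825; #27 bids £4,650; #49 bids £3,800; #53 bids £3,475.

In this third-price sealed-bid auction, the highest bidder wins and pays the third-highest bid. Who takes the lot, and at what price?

#33 pays £4,650

Third-price sealed-bid auction: the highest bidder wins and pays the third-highest bid.
Bids ranked: 6,825 (#33) > 5,950 (#17) > 4,650 (#27) > 4,225 (#51) > 3,800 (#49) > 3,475 (#53) > …
#33 is highest; pays the third-highest bid, £4,650.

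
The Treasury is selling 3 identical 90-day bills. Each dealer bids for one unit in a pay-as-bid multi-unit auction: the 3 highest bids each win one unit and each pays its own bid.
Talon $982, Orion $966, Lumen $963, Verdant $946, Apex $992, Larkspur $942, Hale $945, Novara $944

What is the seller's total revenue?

Total revenue: $2,940

Bids ranked high→low: 992 (Apex), 982 (Talon), 966 (Orion), 963 (Lumen), 946 (Verdant), …
Winners (3 units): Apex, Talon, Orion.
Total revenue = 992 + 982 + 966 = $2,940.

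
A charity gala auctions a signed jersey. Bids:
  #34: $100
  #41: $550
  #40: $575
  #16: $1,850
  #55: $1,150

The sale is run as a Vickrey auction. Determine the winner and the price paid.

#16 pays $1,150

Bids ranked: 1,850 (#16) > 1,150 (#55) > 575 (#40) > 550 (#41) > 100 (#34)
#16 wins with the highest bid; price is set by the runner-up at $1,150.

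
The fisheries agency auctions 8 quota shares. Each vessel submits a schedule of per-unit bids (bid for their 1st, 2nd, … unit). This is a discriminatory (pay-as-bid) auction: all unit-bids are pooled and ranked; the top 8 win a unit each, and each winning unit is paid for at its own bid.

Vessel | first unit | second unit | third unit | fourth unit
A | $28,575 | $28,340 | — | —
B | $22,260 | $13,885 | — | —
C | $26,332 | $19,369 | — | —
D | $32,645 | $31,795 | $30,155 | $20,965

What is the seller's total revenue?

Total revenue: $221,067

All unit-bids, highest first — top 8: 32,645 (D-1), 31,795 (D-2), 30,155 (D-3), 28,575 (A-1), 28,340 (A-2), 26,332 (C-1), 22,260 (B-1), 20,965 (D-4)
Next rejected bid: $19,369 (not a price — pay-as-bid).
Each winning unit pays its own bid.
Revenue = 32,645 + 31,795 + 30,155 + 28,575 + 28,340 + 26,332 + 22,260 + 20,965 = $221,067.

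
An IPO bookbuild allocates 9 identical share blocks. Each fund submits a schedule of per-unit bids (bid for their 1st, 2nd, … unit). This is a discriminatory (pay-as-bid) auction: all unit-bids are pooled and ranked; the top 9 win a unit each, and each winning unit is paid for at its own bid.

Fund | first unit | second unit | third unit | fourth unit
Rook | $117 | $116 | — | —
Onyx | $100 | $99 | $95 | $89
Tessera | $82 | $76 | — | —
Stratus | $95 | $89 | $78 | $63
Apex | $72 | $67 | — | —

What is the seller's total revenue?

All unit-bids, highest first — top 9: 117 (Rook-1), 116 (Rook-2), 100 (Onyx-1), 99 (Onyx-2), 95 (Onyx-3), 95 (Stratus-1), 89 (Onyx-4), 89 (Stratus-2), 82 (Tessera-1)
Next rejected bid: $78 (not a price — pay-as-bid).
Each winning unit pays its own bid.
Revenue = 117 + 116 + 100 + 99 + 95 + 95 + 89 + 89 + 82 = $882.

Total revenue: $882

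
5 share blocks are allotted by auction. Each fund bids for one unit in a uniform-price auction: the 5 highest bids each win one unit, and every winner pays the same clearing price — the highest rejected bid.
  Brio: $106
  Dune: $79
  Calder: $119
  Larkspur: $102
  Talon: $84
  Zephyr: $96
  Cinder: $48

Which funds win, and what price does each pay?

Calder, Brio, Larkspur, Zephyr, Talon; each pays $79

Bids ranked high→low: 119 (Calder), 106 (Brio), 102 (Larkspur), 96 (Zephyr), 84 (Talon), 79 (Dune), 48 (Cinder)
The 5 highest are Calder, Brio, Larkspur, Zephyr, Talon.
Highest unsuccessful bid: $79 → clearing price.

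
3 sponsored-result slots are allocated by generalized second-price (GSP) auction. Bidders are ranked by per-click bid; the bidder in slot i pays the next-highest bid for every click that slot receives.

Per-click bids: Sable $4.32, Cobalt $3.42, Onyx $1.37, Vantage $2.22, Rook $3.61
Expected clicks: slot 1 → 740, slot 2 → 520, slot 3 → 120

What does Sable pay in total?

Per-click bids in order: $4.32 (Sable) > $3.61 (Rook) > $3.42 (Cobalt) > $2.22 (Vantage) > …
Sable holds slot 1 → pays next bid $3.61 × 740 clicks = $2671.40.

Sable pays $2671.40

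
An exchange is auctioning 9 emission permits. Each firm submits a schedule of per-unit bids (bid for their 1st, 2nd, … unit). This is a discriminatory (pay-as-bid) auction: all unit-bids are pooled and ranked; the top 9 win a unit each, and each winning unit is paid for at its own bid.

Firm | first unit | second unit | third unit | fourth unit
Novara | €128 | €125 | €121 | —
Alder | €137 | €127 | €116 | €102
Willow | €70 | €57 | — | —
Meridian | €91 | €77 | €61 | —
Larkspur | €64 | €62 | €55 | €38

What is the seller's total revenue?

Total revenue: €1,024

All unit-bids, highest first — top 9: 137 (Alder-1), 128 (Novara-1), 127 (Alder-2), 125 (Novara-2), 121 (Novara-3), 116 (Alder-3), 102 (Alder-4), 91 (Meridian-1), 77 (Meridian-2)
Next rejected bid: €70 (not a price — pay-as-bid).
Each winning unit pays its own bid.
Revenue = 137 + 128 + 127 + 125 + 121 + 116 + 102 + 91 + 77 = €1,024.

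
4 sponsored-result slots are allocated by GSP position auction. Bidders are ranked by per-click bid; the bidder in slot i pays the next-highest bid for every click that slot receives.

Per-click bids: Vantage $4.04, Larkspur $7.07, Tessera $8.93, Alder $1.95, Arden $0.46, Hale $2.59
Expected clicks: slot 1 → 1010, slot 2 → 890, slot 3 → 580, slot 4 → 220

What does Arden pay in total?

Arden pays $0.00

Per-click bids in order: $8.93 (Tessera) > $7.07 (Larkspur) > $4.04 (Vantage) > $2.59 (Hale) > $1.95 (Alder) > …
Arden ranks below slot 4 → no slot, pays nothing.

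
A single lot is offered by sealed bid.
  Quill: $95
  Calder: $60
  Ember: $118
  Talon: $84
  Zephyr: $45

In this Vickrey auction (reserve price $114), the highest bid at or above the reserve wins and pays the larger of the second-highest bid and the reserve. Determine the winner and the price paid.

Ember pays $114

Vickrey auction (reserve price $114): the highest bid at or above the reserve wins and pays the larger of the second-highest bid and the reserve.
Bids ranked: 118 (Ember) > 95 (Quill) > 84 (Talon) > 60 (Calder) > 45 (Zephyr)
Highest eligible bid: Ember at $118.
Second-highest bid $95 is below the reserve $114, so the reserve binds → payment $114.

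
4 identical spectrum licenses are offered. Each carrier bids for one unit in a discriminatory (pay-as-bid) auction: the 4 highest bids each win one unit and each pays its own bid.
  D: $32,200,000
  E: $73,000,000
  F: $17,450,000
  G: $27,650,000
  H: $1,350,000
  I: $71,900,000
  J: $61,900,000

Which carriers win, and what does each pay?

E $73,000,000, I $71,900,000, J $61,900,000, D $32,200,000

Sorting: 73,000,000 (E), 71,900,000 (I), 61,900,000 (J), 32,200,000 (D), 27,650,000 (G), 17,450,000 (F), …
Winners (4 units): E, I, J, D.
Each winner pays its own bid: E $73,000,000, I $71,900,000, J $61,900,000, D $32,200,000.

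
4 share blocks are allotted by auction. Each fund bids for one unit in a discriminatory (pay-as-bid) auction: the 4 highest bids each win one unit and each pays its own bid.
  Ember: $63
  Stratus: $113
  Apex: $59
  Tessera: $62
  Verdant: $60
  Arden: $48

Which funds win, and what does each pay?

Sorting: 113 (Stratus), 63 (Ember), 62 (Tessera), 60 (Verdant), 59 (Apex), 48 (Arden)
Top 4: Stratus, Ember, Tessera, Verdant.
Each winner pays its own bid: Stratus $113, Ember $63, Tessera $62, Verdant $60.

Stratus $113, Ember $63, Tessera $62, Verdant $60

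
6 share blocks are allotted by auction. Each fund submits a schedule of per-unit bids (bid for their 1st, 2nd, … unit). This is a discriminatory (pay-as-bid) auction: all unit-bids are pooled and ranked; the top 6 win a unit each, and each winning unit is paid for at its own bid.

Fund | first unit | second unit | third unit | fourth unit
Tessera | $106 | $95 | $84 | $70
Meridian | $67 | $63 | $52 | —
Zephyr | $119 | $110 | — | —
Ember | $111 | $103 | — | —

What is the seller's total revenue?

Total revenue: $644

Merging the schedules and taking the best 6: 119 (Zephyr-1), 111 (Ember-1), 110 (Zephyr-2), 106 (Tessera-1), 103 (Ember-2), 95 (Tessera-2)
Next rejected bid: $84 (not a price — pay-as-bid).
Each winning unit pays its own bid.
Revenue = 119 + 111 + 110 + 106 + 103 + 95 = $644.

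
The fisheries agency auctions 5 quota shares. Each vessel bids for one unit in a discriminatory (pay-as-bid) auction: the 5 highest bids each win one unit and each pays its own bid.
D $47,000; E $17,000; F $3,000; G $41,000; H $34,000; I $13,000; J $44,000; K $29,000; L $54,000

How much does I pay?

I pays $0

Bids ranked high→low: 54,000 (L), 47,000 (D), 44,000 (J), 41,000 (G), 34,000 (H), 29,000 (K), 17,000 (E), …
Winners (5 units): L, D, J, G, H.
I does not win → $0.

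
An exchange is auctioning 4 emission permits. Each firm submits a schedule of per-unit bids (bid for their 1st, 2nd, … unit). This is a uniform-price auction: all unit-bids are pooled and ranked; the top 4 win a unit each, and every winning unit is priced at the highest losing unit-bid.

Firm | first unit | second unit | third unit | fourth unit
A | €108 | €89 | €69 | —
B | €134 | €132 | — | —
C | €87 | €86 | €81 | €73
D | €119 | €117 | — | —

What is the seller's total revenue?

All unit-bids, highest first — top 4: 134 (B-1), 132 (B-2), 119 (D-1), 117 (D-2)
The (k+1)-th unit-bid is €108.
Allocation: B 2, D 2. Every unit priced at €108.
Revenue = 4 × 108 = €432.

Total revenue: €432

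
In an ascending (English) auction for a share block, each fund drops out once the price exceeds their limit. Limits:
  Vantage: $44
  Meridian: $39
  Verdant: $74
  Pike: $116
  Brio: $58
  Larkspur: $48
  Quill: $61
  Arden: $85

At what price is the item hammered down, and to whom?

Limits in order: 116 (Pike) > 85 (Arden) > 74 (Verdant) > 61 (Quill) > 58 (Brio) > 48 (Larkspur) > …
Bidding ends when Arden exits at $85; Pike takes it.

Pike wins at $85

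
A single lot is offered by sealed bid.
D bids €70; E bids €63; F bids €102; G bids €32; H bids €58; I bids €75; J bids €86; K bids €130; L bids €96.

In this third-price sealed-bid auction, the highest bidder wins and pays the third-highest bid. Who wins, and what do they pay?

K pays €96

Sorting bids: 130 (K) > 102 (F) > 96 (L) > 86 (J) > 75 (I) > 70 (D) > …
K is highest; pays the third-highest bid, €96.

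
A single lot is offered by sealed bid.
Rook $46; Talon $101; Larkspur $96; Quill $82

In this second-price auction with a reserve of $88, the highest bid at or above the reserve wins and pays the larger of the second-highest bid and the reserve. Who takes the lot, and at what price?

Bids in order: 101 (Talon) > 96 (Larkspur) > 82 (Quill) > 46 (Rook)
Talon has the top bid at or above the reserve ($101).
max(second-highest $96, reserve $88) = $96; the reserve does not bind.

Talon pays $96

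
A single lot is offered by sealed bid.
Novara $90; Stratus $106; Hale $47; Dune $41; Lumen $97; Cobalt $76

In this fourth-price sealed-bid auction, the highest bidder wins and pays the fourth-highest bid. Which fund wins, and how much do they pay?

Bids ranked: 106 (Stratus) > 97 (Lumen) > 90 (Novara) > 76 (Cobalt) > 47 (Hale) > 41 (Dune)
Stratus wins; payment is bid #4 in the ranking = $76.

Stratus pays $76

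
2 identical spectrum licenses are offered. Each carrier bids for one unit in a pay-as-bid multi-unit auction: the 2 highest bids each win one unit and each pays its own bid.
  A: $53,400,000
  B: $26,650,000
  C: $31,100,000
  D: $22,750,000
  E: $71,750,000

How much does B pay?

Bids ranked high→low: 71,750,000 (E), 53,400,000 (A), 31,100,000 (C), 26,650,000 (B), …
Top 2: E, A.
B does not win → $0.

B pays $0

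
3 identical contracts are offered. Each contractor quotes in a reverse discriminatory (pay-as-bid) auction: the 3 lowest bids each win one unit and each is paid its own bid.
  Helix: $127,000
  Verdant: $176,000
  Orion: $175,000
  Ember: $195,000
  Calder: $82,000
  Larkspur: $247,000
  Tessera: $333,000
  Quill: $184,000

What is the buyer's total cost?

Total cost: $384,000

Bids ranked low→high: 82,000 (Calder), 127,000 (Helix), 175,000 (Orion), 176,000 (Verdant), 184,000 (Quill), …
The 3 lowest are Calder, Helix, Orion.
Total cost = 82,000 + 127,000 + 175,000 = $384,000.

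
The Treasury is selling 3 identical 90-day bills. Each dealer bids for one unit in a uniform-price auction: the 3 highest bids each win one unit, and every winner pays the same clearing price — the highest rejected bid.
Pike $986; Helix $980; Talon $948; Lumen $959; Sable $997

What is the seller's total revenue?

Total revenue: $2,877

Sorting: 997 (Sable), 986 (Pike), 980 (Helix), 959 (Lumen), 948 (Talon)
Top 3: Sable, Pike, Helix.
Clearing price = highest rejected bid = $959.
Total revenue = 3 × $959 = $2,877.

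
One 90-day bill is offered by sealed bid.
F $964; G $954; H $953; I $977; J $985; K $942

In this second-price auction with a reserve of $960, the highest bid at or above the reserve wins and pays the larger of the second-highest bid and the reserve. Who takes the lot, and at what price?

J pays $977

Second-price auction with a reserve of $960: the highest bid at or above the reserve wins and pays the larger of the second-highest bid and the reserve.
Sorting bids: 985 (J) > 977 (I) > 964 (F) > 954 (G) > 953 (H) > 942 (K)
J has the top bid at or above the reserve ($985).
max(second-highest $977, reserve $960) = $977; the reserve does not bind.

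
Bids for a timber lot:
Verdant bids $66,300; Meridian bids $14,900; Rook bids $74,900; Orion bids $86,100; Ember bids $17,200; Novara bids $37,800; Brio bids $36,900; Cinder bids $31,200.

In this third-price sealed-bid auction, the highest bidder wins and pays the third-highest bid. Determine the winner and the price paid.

Sorting bids: 86,100 (Orion) > 74,900 (Rook) > 66,300 (Verdant) > 37,800 (Novara) > 36,900 (Brio) > 31,200 (Cinder) > …
Orion is highest; pays the third-highest bid, $66,300.

Orion pays $66,300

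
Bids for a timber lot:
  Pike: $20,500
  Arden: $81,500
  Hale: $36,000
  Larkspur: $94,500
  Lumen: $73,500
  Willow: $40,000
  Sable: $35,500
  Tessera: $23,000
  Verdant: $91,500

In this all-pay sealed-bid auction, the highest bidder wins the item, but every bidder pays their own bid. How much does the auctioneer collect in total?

Sorting bids: 94,500 (Larkspur) > 91,500 (Verdant) > 81,500 (Arden) > 73,500 (Lumen) > 40,000 (Willow) > 36,000 (Hale) > …
Every bidder forfeits their bid regardless of winning.
Revenue = 20,500 + 81,500 + 36,000 + 94,500 + 73,500 + 40,000 + 35,500 + 23,000 + 91,500 = $496,000.

Total revenue: $496,000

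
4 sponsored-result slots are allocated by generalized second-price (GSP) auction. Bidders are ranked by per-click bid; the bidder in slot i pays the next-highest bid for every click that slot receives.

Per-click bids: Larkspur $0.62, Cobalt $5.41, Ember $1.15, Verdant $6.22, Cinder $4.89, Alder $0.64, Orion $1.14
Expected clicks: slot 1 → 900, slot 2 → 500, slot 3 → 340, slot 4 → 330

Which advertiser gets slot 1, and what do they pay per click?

Ranked by bid: $6.22 (Verdant) > $5.41 (Cobalt) > $4.89 (Cinder) > $1.15 (Ember) > $1.14 (Orion) > …
Slot 1 goes to the first-ranked bidder, Verdant, who pays the next bid down: $5.41/click.

Verdant; $5.41 per click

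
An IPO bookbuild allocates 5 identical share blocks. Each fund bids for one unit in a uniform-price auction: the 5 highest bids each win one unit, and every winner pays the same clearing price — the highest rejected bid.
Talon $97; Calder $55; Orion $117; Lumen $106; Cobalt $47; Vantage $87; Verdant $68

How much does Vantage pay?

Vantage pays $55

Ordering the bids: 117 (Orion), 106 (Lumen), 97 (Talon), 87 (Vantage), 68 (Verdant), 55 (Calder), 47 (Cobalt)
Top 5: Orion, Lumen, Talon, Vantage, Verdant.
Highest unsuccessful bid: $55 → clearing price.
Vantage wins → pays $55.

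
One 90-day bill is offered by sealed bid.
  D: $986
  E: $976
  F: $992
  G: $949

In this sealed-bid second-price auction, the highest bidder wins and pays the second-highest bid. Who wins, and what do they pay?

Sealed-bid second-price auction: the highest bidder wins and pays the second-highest bid.
Sorting bids: 992 (F) > 986 (D) > 976 (E) > 949 (G)
F wins with the highest bid; price is set by the runner-up at $986.

F pays $986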